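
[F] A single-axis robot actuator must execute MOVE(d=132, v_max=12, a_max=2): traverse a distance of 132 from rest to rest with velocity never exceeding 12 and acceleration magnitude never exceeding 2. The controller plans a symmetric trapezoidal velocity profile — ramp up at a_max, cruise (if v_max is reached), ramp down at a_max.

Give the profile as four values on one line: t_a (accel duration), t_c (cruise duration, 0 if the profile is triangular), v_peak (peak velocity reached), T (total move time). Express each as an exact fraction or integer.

t_a=6 t_c=5 v_peak=12 T=17

v_max²/a_max = 12²/2 = 72
132 ≥ 72 ⇒ cruise phase
t_a = 12/2 = 6; v_peak = 12
d_cruise = 132 − 72 = 60; t_c = 60/12 = 5
T = 2·6 + 5 = 17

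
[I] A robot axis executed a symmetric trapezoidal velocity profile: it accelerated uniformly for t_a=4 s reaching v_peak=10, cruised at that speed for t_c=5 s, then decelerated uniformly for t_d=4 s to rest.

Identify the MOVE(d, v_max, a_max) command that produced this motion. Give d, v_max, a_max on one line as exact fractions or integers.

a_max = 10/4 = 5/2
d_a = ½·10·4 = 20; d_c = 10·5 = 50
d = 2·20 + 50 = 90
t_c = 5 > 0 so v_max = 10

d=90 v_max=10 a_max=5/2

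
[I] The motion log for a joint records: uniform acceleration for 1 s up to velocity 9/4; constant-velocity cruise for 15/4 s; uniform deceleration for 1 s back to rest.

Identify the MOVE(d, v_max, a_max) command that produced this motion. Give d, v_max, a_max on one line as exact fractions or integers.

d=171/16 v_max=9/4 a_max=9/4

a_max = (9/4)/1 = 9/4
d_a = ½·9/4·1 = 9/8; d_c = 9/4·15/4 = 135/16
d = 2·9/8 + 135/16 = 171/16
t_c = 15/4 > 0 → v_max = v_peak = 9/4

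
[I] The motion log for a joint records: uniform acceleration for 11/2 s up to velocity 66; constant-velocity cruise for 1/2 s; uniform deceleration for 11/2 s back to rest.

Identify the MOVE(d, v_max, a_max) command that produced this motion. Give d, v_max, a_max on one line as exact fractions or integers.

d=396 v_max=66 a_max=12

a_max = 66/(11/2) = 12
d_a = ½·66·11/2 = 363/2; d_c = 66·1/2 = 33
d = 2·363/2 + 33 = 396
t_c = 1/2 > 0 so v_max = 66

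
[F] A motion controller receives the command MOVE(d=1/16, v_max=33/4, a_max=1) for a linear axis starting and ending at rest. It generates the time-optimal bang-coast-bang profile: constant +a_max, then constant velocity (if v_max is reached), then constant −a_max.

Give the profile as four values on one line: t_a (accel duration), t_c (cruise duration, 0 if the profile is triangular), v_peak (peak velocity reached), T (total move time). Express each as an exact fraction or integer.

(v_max)²/a_max = (33/4)²/1 = 1089/16
1/16 < 1089/16 so t_c = 0
v_peak = √(1/16·1) = √(1/16) = 1/4
t_a = (1/4)/1 = 1/4; t_c = 0
T = 2·1/4 = 1/2

t_a=1/4 t_c=0 v_peak=1/4 T=1/2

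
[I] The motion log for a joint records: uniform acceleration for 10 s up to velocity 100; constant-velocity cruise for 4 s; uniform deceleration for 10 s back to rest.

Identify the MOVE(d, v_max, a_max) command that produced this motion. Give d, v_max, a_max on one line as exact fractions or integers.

d=1400 v_max=100 a_max=10

a_max = 100/10 = 10
d_a = ½·100·10 = 500; d_c = 100·4 = 400
d = 2·500 + 400 = 1400
t_c = 4 > 0 ⇒ limit active, v_max = 100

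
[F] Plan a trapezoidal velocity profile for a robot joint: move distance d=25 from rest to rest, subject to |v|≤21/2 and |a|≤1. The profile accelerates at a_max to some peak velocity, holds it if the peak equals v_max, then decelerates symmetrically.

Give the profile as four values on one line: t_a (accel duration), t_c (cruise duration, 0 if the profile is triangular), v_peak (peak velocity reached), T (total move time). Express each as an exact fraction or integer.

t_a=5 t_c=0 v_peak=5 T=10

v_max²/a_max = (21/2)²/1 = 441/4
25 < 441/4 → triangular
v_peak = √(25·1) = √25 = 5
t_a = 5/1 = 5; t_c = 0
T = 2·5 = 10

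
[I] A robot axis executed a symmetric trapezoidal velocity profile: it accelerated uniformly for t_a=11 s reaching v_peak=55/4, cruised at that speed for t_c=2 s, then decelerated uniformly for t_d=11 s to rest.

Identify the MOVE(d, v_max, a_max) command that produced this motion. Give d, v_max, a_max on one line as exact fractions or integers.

a_max = (55/4)/11 = 5/4
d_a = ½·55/4·11 = 605/8; d_c = 55/4·2 = 55/2
d = 2·605/8 + 55/2 = 715/4
t_c = 2 > 0 ⇒ limit active, v_max = 55/4

d=715/4 v_max=55/4 a_max=5/4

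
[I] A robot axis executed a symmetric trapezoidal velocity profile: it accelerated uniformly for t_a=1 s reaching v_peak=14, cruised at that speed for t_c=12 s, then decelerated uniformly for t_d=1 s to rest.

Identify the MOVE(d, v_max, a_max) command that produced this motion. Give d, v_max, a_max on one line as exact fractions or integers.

d=182 v_max=14 a_max=14

a_max = 14/1 = 14
d_a = ½·14·1 = 7; d_c = 14·12 = 168
d = 2·7 + 168 = 182
t_c = 12 > 0 ⇒ limit active, v_max = 14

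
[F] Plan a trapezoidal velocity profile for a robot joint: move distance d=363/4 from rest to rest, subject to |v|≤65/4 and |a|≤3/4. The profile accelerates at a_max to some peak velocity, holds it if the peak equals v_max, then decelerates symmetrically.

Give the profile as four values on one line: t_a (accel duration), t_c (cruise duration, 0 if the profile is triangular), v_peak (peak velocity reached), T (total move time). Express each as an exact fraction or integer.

t_a=11 t_c=0 v_peak=33/4 T=22

(v_max)²/a_max = (65/4)²/(3/4) = 4225/12
363/4 < 4225/12 so t_c = 0
v_peak = √(363/4·3/4) = √(1089/16) = 33/4
t_a = (33/4)/(3/4) = 11; t_c = 0
T = 2·11 = 22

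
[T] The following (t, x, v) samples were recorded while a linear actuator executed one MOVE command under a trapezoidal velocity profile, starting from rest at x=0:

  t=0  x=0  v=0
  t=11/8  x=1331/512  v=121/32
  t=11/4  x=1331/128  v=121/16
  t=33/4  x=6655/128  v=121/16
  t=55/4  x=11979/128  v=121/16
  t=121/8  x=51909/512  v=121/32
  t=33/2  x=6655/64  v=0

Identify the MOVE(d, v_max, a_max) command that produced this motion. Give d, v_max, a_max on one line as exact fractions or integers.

final state: t=33/2, x=6655/64, v=0 → d = 6655/64
a_max = (121/32−0)/(11/8−0) = 11/4
max v = 121/16 over t∈[11/4,55/4] → v_max = 121/16
check: 121/16·(11/4+11) = 6655/64 ✓

d=6655/64 v_max=121/16 a_max=11/4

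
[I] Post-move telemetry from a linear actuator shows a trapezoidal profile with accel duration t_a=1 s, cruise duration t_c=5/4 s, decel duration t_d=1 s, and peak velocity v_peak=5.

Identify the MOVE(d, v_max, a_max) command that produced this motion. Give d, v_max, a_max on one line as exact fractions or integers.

a_max = 5/1 = 5
d_a = ½·5·1 = 5/2; d_c = 5·5/4 = 25/4
d = 2·5/2 + 25/4 = 45/4
t_c = 5/4 > 0 so v_max = 5

d=45/4 v_max=5 a_max=5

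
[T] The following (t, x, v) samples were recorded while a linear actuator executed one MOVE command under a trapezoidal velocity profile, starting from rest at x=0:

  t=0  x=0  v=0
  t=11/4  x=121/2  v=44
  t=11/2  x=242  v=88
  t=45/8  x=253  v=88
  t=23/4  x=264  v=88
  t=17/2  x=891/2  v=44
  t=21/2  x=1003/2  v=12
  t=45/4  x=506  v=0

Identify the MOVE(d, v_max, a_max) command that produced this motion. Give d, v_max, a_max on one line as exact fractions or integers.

d=506 v_max=88 a_max=16

final state: t=45/4, x=506, v=0 → d = 506
a_max = (44−0)/(11/4−0) = 16
max v = 88 over t∈[11/2,23/4] → v_max = 88
check: 88·(11/2+1/4) = 506 ✓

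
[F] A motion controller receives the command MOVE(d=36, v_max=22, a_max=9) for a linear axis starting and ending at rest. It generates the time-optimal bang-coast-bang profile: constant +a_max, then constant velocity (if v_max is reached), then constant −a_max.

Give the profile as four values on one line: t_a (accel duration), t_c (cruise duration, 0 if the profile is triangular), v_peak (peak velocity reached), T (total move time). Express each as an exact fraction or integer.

(v_max)²/a_max = 22²/9 = 484/9
36 < 484/9 → triangular
v_peak = √(36·9) = √324 = 18
t_a = 18/9 = 2; t_c = 0
T = 2·2 = 4

t_a=2 t_c=0 v_peak=18 T=4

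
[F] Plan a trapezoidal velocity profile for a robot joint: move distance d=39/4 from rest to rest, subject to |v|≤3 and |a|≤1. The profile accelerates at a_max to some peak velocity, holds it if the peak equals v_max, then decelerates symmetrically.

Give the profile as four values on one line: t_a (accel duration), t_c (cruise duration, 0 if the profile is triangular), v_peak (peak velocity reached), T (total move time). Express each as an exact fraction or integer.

t_a=3 t_c=1/4 v_peak=3 T=25/4

(v_max)²/a_max = 3²/1 = 9
39/4 ≥ 9 so v_max reached
t_a = 3/1 = 3; v_peak = 3
d_cruise = 39/4 − 9 = 3/4; t_c = (3/4)/3 = 1/4
T = 2·3 + 1/4 = 25/4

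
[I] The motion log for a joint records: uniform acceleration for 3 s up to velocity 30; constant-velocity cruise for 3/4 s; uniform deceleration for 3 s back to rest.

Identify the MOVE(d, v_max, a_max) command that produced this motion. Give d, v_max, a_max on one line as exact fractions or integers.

d=225/2 v_max=30 a_max=10

a_max = 30/3 = 10
d_a = ½·30·3 = 45; d_c = 30·3/4 = 45/2
d = 2·45 + 45/2 = 225/2
t_c = 3/4 > 0 → v_max = v_peak = 30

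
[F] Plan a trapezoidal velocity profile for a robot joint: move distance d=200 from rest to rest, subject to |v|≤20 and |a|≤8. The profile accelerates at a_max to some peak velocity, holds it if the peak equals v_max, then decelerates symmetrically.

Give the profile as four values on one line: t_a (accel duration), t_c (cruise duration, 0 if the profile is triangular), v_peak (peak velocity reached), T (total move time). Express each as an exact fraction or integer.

v_max²/a_max = 20²/8 = 50
200 ≥ 50 ⇒ cruise phase
t_a = 20/8 = 5/2; v_peak = 20
d_cruise = 200 − 50 = 150; t_c = 150/20 = 15/2
T = 2·5/2 + 15/2 = 25/2

t_a=5/2 t_c=15/2 v_peak=20 T=25/2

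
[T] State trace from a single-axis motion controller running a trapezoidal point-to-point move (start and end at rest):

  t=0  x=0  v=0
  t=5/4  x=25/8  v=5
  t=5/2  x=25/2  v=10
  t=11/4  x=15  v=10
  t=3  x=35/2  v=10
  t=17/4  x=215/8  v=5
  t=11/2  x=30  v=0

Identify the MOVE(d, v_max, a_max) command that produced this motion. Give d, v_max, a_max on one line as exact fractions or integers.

d=30 v_max=10 a_max=4

final state: t=11/2, x=30, v=0 → d = 30
a_max = (5−0)/(5/4−0) = 4
max v = 10 over t∈[5/2,3] → v_max = 10
check: 10·(5/2+1/2) = 30 ✓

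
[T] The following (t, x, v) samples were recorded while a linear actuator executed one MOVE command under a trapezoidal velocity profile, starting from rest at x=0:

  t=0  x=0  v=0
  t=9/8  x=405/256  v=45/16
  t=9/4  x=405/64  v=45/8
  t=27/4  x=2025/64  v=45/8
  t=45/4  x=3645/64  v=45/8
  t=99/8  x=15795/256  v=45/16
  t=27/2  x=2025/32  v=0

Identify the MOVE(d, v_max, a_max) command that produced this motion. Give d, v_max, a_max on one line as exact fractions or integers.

final state: t=27/2, x=2025/32, v=0 → d = 2025/32
a_max = (45/16−0)/(9/8−0) = 5/2
max v = 45/8 over t∈[9/4,45/4] → v_max = 45/8
check: 45/8·(9/4+9) = 2025/32 ✓

d=2025/32 v_max=45/8 a_max=5/2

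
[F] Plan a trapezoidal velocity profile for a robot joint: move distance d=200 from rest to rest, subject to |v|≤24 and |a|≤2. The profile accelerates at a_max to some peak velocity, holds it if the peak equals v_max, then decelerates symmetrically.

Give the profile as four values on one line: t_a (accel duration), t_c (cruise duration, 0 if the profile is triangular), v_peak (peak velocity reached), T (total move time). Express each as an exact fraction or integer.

vₘ²/aₘ = 24²/2 = 288
200 < 288 → triangular
v_peak = √(200·2) = √400 = 20
t_a = 20/2 = 10; t_c = 0
T = 2·10 = 20

t_a=10 t_c=0 v_peak=20 T=20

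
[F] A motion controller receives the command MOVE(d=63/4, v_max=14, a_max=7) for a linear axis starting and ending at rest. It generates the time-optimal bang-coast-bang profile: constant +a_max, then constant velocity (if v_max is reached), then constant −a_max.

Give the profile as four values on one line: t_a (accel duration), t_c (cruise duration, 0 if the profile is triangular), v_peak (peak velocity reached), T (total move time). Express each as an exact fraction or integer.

t_a=3/2 t_c=0 v_peak=21/2 T=3

(v_max)²/a_max = 14²/7 = 28
63/4 < 28 so t_c = 0
v_peak = √(63/4·7) = √(441/4) = 21/2
t_a = (21/2)/7 = 3/2; t_c = 0
T = 2·3/2 = 3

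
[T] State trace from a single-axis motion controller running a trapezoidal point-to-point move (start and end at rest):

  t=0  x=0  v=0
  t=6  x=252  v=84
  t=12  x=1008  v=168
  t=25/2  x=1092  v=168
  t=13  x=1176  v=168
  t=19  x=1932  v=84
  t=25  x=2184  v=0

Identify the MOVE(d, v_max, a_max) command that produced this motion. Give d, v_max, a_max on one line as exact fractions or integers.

d=2184 v_max=168 a_max=14

final state: t=25, x=2184, v=0 → d = 2184
a_max = (84−0)/(6−0) = 14
max v = 168 over t∈[12,13] → v_max = 168
check: 168·(12+1) = 2184 ✓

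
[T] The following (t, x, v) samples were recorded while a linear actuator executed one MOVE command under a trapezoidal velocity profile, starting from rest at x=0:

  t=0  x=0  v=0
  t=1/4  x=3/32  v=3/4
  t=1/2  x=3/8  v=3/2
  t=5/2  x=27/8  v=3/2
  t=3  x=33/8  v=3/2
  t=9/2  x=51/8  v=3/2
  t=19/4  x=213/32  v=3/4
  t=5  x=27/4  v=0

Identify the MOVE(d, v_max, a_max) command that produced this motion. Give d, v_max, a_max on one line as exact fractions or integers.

final state: t=5, x=27/4, v=0 → d = 27/4
a_max = (3/4−0)/(1/4−0) = 3
max v = 3/2 over t∈[1/2,9/2] → v_max = 3/2
check: 3/2·(1/2+4) = 27/4 ✓

d=27/4 v_max=3/2 a_max=3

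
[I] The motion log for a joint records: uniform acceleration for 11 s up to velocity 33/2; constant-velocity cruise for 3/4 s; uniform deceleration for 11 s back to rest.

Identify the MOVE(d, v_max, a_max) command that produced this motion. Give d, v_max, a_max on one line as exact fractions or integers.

d=1551/8 v_max=33/2 a_max=3/2

a_max = (33/2)/11 = 3/2
d_a = ½·33/2·11 = 363/4; d_c = 33/2·3/4 = 99/8
d = 2·363/4 + 99/8 = 1551/8
t_c = 3/4 > 0 → v_max = v_peak = 33/2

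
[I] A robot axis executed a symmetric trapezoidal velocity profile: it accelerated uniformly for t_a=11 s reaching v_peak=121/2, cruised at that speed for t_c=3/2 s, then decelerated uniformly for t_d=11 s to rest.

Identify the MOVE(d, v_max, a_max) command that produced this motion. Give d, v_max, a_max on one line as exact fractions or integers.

d=3025/4 v_max=121/2 a_max=11/2

a_max = (121/2)/11 = 11/2
d_a = ½·121/2·11 = 1331/4; d_c = 121/2·3/2 = 363/4
d = 2·1331/4 + 363/4 = 3025/4
t_c = 3/2 > 0 → v_max = v_peak = 121/2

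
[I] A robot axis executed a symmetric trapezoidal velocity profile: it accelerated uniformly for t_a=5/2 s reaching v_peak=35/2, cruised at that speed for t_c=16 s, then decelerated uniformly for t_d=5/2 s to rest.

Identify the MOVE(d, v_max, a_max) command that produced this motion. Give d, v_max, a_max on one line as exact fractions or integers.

a_max = (35/2)/(5/2) = 7
d_a = ½·35/2·5/2 = 175/8; d_c = 35/2·16 = 280
d = 2·175/8 + 280 = 1295/4
t_c = 16 > 0 → v_max = v_peak = 35/2

d=1295/4 v_max=35/2 a_max=7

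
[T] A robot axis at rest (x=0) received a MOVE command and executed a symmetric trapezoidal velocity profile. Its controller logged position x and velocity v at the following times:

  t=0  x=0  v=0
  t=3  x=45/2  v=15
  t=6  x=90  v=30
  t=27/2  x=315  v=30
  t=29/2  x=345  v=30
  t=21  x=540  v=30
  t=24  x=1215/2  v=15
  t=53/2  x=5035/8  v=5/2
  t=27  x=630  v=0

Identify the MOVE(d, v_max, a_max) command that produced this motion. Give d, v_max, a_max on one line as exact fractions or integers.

d=630 v_max=30 a_max=5

final state: t=27, x=630, v=0 → d = 630
a_max = (15−0)/(3−0) = 5
max v = 30 over t∈[6,21] → v_max = 30
check: 30·(6+15) = 630 ✓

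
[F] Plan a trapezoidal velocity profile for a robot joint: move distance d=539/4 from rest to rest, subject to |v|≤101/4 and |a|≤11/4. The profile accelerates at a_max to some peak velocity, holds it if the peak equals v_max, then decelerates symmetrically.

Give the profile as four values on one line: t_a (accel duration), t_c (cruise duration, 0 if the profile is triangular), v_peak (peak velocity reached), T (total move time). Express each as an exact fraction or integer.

t_a=7 t_c=0 v_peak=77/4 T=14

vₘ²/aₘ = (101/4)²/(11/4) = 10201/44
539/4 < 10201/44 ⇒ no cruise
v_peak = √(539/4·11/4) = √(5929/16) = 77/4
t_a = (77/4)/(11/4) = 7; t_c = 0
T = 2·7 = 14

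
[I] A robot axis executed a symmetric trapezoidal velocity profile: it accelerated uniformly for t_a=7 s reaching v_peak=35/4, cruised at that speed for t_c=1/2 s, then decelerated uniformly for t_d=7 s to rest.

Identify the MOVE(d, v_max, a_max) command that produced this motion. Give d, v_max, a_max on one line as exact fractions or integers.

a_max = (35/4)/7 = 5/4
d_a = ½·35/4·7 = 245/8; d_c = 35/4·1/2 = 35/8
d = 2·245/8 + 35/8 = 525/8
t_c = 1/2 > 0 → v_max = v_peak = 35/4

d=525/8 v_max=35/4 a_max=5/4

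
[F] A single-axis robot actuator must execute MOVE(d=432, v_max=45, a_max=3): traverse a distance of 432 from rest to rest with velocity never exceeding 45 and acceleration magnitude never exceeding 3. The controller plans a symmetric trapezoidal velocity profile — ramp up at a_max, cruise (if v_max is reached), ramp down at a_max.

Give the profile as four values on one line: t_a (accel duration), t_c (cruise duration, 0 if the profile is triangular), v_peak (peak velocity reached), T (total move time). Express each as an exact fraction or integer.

t_a=12 t_c=0 v_peak=36 T=24

(v_max)²/a_max = 45²/3 = 675
432 < 675 ⇒ no cruise
v_peak = √(432·3) = √1296 = 36
t_a = 36/3 = 12; t_c = 0
T = 2·12 = 24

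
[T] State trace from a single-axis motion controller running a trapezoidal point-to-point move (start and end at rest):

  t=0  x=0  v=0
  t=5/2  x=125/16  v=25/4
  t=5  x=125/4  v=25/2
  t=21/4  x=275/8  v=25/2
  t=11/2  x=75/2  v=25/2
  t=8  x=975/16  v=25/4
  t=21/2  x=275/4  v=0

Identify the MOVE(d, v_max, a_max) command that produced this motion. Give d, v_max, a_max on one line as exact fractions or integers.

d=275/4 v_max=25/2 a_max=5/2

final state: t=21/2, x=275/4, v=0 → d = 275/4
a_max = (25/4−0)/(5/2−0) = 5/2
max v = 25/2 over t∈[5,11/2] → v_max = 25/2
check: 25/2·(5+1/2) = 275/4 ✓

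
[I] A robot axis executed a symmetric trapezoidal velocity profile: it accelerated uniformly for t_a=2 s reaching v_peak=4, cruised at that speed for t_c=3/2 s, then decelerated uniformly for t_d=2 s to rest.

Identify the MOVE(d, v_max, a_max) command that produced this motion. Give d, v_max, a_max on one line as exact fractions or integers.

d=14 v_max=4 a_max=2

a_max = 4/2 = 2
d_a = ½·4·2 = 4; d_c = 4·3/2 = 6
d = 2·4 + 6 = 14
t_c = 3/2 > 0 ⇒ limit active, v_max = 4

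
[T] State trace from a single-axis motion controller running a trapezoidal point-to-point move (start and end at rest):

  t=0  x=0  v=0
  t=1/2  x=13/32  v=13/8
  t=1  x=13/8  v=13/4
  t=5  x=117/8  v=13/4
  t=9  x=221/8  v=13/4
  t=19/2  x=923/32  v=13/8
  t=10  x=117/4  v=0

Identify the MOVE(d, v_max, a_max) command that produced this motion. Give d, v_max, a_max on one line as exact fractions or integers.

final state: t=10, x=117/4, v=0 → d = 117/4
a_max = (13/8−0)/(1/2−0) = 13/4
max v = 13/4 over t∈[1,9] → v_max = 13/4
check: 13/4·(1+8) = 117/4 ✓

d=117/4 v_max=13/4 a_max=13/4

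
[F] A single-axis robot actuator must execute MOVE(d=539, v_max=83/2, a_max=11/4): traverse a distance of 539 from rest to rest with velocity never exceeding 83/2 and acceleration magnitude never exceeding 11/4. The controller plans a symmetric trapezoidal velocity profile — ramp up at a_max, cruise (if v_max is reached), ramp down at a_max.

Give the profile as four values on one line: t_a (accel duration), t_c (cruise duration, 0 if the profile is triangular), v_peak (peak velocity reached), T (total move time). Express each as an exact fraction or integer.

v_max²/a_max = (83/2)²/(11/4) = 6889/11
539 < 6889/11 so t_c = 0
v_peak = √(539·11/4) = √(5929/4) = 77/2
t_a = (77/2)/(11/4) = 14; t_c = 0
T = 2·14 = 28

t_a=14 t_c=0 v_peak=77/2 T=28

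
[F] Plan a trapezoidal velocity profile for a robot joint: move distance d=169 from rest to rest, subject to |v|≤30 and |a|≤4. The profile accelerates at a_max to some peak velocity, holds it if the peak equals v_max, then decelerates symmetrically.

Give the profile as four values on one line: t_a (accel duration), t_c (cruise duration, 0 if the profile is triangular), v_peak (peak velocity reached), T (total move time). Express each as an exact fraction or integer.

t_a=13/2 t_c=0 v_peak=26 T=13

v_max²/a_max = 30²/4 = 225
169 < 225 ⇒ no cruise
v_peak = √(169·4) = √676 = 26
t_a = 26/4 = 13/2; t_c = 0
T = 2·13/2 = 13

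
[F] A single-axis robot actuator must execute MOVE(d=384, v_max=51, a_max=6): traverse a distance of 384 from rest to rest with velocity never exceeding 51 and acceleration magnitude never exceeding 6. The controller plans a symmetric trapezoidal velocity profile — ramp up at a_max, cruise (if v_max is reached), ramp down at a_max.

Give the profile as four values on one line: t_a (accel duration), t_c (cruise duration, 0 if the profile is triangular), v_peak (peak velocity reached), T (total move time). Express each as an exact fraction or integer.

(v_max)²/a_max = 51²/6 = 867/2
384 < 867/2 ⇒ no cruise
v_peak = √(384·6) = √2304 = 48
t_a = 48/6 = 8; t_c = 0
T = 2·8 = 16

t_a=8 t_c=0 v_peak=48 T=16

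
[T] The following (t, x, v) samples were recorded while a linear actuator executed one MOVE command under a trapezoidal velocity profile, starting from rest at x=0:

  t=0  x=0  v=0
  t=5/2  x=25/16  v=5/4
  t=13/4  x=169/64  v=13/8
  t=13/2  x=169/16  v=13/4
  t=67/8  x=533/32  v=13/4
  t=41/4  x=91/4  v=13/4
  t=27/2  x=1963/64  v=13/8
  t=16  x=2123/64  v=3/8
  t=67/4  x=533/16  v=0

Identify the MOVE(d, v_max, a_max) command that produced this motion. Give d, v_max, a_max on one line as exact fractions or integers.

d=533/16 v_max=13/4 a_max=1/2

final state: t=67/4, x=533/16, v=0 → d = 533/16
a_max = (5/4−0)/(5/2−0) = 1/2
max v = 13/4 over t∈[13/2,41/4] → v_max = 13/4
check: 13/4·(13/2+15/4) = 533/16 ✓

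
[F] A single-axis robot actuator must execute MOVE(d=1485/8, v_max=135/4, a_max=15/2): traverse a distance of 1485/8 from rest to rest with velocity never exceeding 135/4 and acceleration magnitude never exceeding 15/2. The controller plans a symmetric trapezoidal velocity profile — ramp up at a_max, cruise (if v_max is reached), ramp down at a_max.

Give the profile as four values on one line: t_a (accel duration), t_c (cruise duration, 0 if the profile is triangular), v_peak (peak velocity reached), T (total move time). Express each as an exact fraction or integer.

t_a=9/2 t_c=1 v_peak=135/4 T=10

(v_max)²/a_max = (135/4)²/(15/2) = 1215/8
1485/8 ≥ 1215/8 so v_max reached
t_a = (135/4)/(15/2) = 9/2; v_peak = 135/4
d_cruise = 1485/8 − 1215/8 = 135/4; t_c = (135/4)/(135/4) = 1
T = 2·9/2 + 1 = 10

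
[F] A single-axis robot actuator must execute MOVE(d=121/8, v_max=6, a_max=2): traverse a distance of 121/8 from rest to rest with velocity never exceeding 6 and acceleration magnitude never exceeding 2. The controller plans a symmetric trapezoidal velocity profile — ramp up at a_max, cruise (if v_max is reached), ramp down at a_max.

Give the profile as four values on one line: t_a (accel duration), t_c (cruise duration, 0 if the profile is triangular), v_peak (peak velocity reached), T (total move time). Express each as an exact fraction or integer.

v_max²/a_max = 6²/2 = 18
121/8 < 18 ⇒ no cruise
v_peak = √(121/8·2) = √(121/4) = 11/2
t_a = (11/2)/2 = 11/4; t_c = 0
T = 2·11/4 = 11/2

t_a=11/4 t_c=0 v_peak=11/2 T=11/2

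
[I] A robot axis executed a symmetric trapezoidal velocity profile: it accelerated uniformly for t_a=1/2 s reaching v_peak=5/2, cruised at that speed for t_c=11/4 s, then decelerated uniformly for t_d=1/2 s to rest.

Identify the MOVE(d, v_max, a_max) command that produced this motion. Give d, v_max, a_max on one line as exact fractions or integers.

a_max = (5/2)/(1/2) = 5
d_a = ½·5/2·1/2 = 5/8; d_c = 5/2·11/4 = 55/8
d = 2·5/8 + 55/8 = 65/8
t_c = 11/4 > 0 → v_max = v_peak = 5/2

d=65/8 v_max=5/2 a_max=5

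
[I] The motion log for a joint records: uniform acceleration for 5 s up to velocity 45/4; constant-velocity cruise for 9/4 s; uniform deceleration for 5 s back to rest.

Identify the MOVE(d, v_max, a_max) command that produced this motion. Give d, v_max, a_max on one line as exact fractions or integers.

a_max = (45/4)/5 = 9/4
d_a = ½·45/4·5 = 225/8; d_c = 45/4·9/4 = 405/16
d = 2·225/8 + 405/16 = 1305/16
t_c = 9/4 > 0 → v_max = v_peak = 45/4

d=1305/16 v_max=45/4 a_max=9/4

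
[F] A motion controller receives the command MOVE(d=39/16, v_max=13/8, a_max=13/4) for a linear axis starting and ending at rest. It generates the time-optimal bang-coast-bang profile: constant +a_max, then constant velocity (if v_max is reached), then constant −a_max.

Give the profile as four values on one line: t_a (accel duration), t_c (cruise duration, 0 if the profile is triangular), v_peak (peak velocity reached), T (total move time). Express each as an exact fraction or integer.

v_max²/a_max = (13/8)²/(13/4) = 13/16
39/16 ≥ 13/16 so v_max reached
t_a = (13/8)/(13/4) = 1/2; v_peak = 13/8
d_cruise = 39/16 − 13/16 = 13/8; t_c = (13/8)/(13/8) = 1
T = 2·1/2 + 1 = 2

t_a=1/2 t_c=1 v_peak=13/8 T=2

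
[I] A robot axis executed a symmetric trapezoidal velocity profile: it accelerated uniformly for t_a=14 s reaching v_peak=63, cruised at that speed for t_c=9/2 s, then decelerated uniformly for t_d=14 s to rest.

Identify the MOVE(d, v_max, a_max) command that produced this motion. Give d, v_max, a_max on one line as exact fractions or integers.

a_max = 63/14 = 9/2
d_a = ½·63·14 = 441; d_c = 63·9/2 = 567/2
d = 2·441 + 567/2 = 2331/2
t_c = 9/2 > 0 ⇒ limit active, v_max = 63

d=2331/2 v_max=63 a_max=9/2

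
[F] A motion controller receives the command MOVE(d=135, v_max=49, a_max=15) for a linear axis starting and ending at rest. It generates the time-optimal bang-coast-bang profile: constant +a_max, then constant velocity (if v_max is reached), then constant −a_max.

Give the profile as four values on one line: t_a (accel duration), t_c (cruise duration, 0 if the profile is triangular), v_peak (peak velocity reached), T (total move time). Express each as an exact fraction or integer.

(v_max)²/a_max = 49²/15 = 2401/15
135 < 2401/15 ⇒ no cruise
v_peak = √(135·15) = √2025 = 45
t_a = 45/15 = 3; t_c = 0
T = 2·3 = 6

t_a=3 t_c=0 v_peak=45 T=6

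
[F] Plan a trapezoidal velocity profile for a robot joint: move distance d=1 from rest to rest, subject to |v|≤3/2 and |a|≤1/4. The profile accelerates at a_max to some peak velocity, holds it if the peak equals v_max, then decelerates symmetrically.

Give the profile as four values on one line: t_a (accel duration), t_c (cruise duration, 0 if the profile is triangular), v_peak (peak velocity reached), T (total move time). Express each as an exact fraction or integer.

vₘ²/aₘ = (3/2)²/(1/4) = 9
1 < 9 ⇒ no cruise
v_peak = √(1·1/4) = √(1/4) = 1/2
t_a = (1/2)/(1/4) = 2; t_c = 0
T = 2·2 = 4

t_a=2 t_c=0 v_peak=1/2 T=4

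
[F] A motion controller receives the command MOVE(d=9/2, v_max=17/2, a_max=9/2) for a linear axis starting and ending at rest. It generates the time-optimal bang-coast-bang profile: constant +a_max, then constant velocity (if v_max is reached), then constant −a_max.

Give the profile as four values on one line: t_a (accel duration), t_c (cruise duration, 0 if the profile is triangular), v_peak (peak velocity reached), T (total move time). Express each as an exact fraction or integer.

t_a=1 t_c=0 v_peak=9/2 T=2

(v_max)²/a_max = (17/2)²/(9/2) = 289/18
9/2 < 289/18 → triangular
v_peak = √(9/2·9/2) = √(81/4) = 9/2
t_a = (9/2)/(9/2) = 1; t_c = 0
T = 2·1 = 2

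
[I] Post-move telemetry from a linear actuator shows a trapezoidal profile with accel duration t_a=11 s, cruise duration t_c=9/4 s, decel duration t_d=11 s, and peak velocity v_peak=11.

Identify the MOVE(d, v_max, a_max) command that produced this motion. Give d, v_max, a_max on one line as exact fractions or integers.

a_max = 11/11 = 1
d_a = ½·11·11 = 121/2; d_c = 11·9/4 = 99/4
d = 2·121/2 + 99/4 = 583/4
t_c = 9/4 > 0 ⇒ limit active, v_max = 11

d=583/4 v_max=11 a_max=1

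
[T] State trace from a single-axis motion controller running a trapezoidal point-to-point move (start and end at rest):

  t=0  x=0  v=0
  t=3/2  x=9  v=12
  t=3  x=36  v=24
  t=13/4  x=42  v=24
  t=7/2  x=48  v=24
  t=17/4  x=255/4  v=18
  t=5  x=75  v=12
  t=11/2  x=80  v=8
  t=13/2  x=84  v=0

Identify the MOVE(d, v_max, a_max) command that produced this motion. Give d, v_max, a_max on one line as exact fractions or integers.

d=84 v_max=24 a_max=8

final state: t=13/2, x=84, v=0 → d = 84
a_max = (12−0)/(3/2−0) = 8
max v = 24 over t∈[3,7/2] → v_max = 24
check: 24·(3+1/2) = 84 ✓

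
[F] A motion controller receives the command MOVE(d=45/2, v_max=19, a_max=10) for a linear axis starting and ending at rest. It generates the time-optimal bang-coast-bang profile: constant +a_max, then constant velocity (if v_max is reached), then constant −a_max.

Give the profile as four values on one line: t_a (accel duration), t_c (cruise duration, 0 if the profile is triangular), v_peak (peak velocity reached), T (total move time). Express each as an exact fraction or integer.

(v_max)²/a_max = 19²/10 = 361/10
45/2 < 361/10 → triangular
v_peak = √(45/2·10) = √225 = 15
t_a = 15/10 = 3/2; t_c = 0
T = 2·3/2 = 3

t_a=3/2 t_c=0 v_peak=15 T=3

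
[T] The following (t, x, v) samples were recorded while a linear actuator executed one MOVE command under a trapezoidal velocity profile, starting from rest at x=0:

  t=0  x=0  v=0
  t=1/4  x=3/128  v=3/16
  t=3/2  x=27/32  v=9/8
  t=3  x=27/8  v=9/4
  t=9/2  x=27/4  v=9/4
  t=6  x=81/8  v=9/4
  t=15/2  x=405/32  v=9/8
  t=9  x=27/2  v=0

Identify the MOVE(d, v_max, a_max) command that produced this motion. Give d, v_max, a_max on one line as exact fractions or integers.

d=27/2 v_max=9/4 a_max=3/4

final state: t=9, x=27/2, v=0 → d = 27/2
a_max = (3/16−0)/(1/4−0) = 3/4
max v = 9/4 over t∈[3,6] → v_max = 9/4
check: 9/4·(3+3) = 27/2 ✓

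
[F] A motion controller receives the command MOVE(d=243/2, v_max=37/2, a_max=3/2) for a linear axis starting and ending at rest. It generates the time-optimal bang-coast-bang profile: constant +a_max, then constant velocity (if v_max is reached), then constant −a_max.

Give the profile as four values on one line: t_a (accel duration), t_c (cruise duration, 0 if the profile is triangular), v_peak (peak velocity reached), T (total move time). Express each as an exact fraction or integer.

v_max²/a_max = (37/2)²/(3/2) = 1369/6
243/2 < 1369/6 ⇒ no cruise
v_peak = √(243/2·3/2) = √(729/4) = 27/2
t_a = (27/2)/(3/2) = 9; t_c = 0
T = 2·9 = 18

t_a=9 t_c=0 v_peak=27/2 T=18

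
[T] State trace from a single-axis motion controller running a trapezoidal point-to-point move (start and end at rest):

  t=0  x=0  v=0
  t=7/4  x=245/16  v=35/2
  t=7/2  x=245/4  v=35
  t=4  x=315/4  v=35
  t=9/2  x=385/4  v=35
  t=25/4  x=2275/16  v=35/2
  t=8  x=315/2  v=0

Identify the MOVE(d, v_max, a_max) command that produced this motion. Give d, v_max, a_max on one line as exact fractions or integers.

d=315/2 v_max=35 a_max=10

final state: t=8, x=315/2, v=0 → d = 315/2
a_max = (35/2−0)/(7/4−0) = 10
max v = 35 over t∈[7/2,9/2] → v_max = 35
check: 35·(7/2+1) = 315/2 ✓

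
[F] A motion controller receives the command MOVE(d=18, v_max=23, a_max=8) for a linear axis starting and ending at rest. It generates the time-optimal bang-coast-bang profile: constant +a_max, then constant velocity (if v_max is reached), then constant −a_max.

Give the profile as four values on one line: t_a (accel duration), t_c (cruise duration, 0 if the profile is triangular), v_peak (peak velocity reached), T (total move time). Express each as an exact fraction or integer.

t_a=3/2 t_c=0 v_peak=12 T=3

(v_max)²/a_max = 23²/8 = 529/8
18 < 529/8 ⇒ no cruise
v_peak = √(18·8) = √144 = 12
t_a = 12/8 = 3/2; t_c = 0
T = 2·3/2 = 3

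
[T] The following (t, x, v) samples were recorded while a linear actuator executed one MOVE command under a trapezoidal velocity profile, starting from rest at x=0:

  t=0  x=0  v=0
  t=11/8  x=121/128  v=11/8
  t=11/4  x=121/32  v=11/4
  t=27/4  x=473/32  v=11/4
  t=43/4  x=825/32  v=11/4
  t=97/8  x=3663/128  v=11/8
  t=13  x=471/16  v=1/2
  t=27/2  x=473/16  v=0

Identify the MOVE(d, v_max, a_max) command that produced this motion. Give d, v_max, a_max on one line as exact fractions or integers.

d=473/16 v_max=11/4 a_max=1

final state: t=27/2, x=473/16, v=0 → d = 473/16
a_max = (11/8−0)/(11/8−0) = 1
max v = 11/4 over t∈[11/4,43/4] → v_max = 11/4
check: 11/4·(11/4+8) = 473/16 ✓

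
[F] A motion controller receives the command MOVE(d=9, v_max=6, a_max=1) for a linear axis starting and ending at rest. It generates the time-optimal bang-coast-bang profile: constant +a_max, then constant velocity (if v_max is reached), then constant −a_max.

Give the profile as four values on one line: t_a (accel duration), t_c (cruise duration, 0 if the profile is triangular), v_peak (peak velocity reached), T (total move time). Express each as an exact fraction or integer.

t_a=3 t_c=0 v_peak=3 T=6

vₘ²/aₘ = 6²/1 = 36
9 < 36 → triangular
v_peak = √(9·1) = √9 = 3
t_a = 3/1 = 3; t_c = 0
T = 2·3 = 6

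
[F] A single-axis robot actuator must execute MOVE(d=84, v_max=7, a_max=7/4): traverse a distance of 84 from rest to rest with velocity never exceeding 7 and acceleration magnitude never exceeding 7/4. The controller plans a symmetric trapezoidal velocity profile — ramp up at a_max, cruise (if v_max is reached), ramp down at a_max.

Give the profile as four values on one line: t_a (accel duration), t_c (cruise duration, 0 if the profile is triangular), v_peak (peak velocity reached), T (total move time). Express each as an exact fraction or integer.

t_a=4 t_c=8 v_peak=7 T=16

vₘ²/aₘ = 7²/(7/4) = 28
84 ≥ 28 so v_max reached
t_a = 7/(7/4) = 4; v_peak = 7
d_cruise = 84 − 28 = 56; t_c = 56/7 = 8
T = 2·4 + 8 = 16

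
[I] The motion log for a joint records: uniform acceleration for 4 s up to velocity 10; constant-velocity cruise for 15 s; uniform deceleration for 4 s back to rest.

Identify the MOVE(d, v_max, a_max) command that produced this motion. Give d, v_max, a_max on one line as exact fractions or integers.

a_max = 10/4 = 5/2
d_a = ½·10·4 = 20; d_c = 10·15 = 150
d = 2·20 + 150 = 190
t_c = 15 > 0 → v_max = v_peak = 10

d=190 v_max=10 a_max=5/2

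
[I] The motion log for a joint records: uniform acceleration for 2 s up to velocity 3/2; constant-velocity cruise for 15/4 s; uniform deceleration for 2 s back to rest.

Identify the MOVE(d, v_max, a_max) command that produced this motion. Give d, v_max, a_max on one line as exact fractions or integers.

a_max = (3/2)/2 = 3/4
d_a = ½·3/2·2 = 3/2; d_c = 3/2·15/4 = 45/8
d = 2·3/2 + 45/8 = 69/8
t_c = 15/4 > 0 ⇒ limit active, v_max = 3/2

d=69/8 v_max=3/2 a_max=3/4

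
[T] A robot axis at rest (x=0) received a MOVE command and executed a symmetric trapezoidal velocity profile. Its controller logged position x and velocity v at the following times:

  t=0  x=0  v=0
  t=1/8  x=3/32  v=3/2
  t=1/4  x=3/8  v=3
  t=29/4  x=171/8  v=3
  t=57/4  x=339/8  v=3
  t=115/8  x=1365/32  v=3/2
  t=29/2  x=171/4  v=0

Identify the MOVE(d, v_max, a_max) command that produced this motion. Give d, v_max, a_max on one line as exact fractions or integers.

final state: t=29/2, x=171/4, v=0 → d = 171/4
a_max = (3/2−0)/(1/8−0) = 12
max v = 3 over t∈[1/4,57/4] → v_max = 3
check: 3·(1/4+14) = 171/4 ✓

d=171/4 v_max=3 a_max=12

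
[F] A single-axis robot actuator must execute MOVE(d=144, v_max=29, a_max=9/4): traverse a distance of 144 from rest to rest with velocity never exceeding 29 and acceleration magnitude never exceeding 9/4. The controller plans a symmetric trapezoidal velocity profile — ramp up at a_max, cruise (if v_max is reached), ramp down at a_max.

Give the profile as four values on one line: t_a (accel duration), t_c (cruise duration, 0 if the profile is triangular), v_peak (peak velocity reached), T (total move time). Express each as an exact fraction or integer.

vₘ²/aₘ = 29²/(9/4) = 3364/9
144 < 3364/9 → triangular
v_peak = √(144·9/4) = √324 = 18
t_a = 18/(9/4) = 8; t_c = 0
T = 2·8 = 16

t_a=8 t_c=0 v_peak=18 T=16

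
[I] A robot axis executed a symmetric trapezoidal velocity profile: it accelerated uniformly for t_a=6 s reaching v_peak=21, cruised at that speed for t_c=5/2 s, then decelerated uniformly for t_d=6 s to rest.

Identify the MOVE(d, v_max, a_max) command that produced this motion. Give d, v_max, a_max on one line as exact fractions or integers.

d=357/2 v_max=21 a_max=7/2

a_max = 21/6 = 7/2
d_a = ½·21·6 = 63; d_c = 21·5/2 = 105/2
d = 2·63 + 105/2 = 357/2
t_c = 5/2 > 0 so v_max = 21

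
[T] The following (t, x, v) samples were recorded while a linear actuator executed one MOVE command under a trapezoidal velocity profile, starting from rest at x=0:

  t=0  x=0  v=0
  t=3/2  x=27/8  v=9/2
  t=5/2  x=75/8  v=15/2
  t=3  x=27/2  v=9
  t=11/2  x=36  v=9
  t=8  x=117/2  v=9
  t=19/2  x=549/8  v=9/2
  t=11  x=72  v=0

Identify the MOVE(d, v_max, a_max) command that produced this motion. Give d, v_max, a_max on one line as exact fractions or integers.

final state: t=11, x=72, v=0 → d = 72
a_max = (9/2−0)/(3/2−0) = 3
max v = 9 over t∈[3,8] → v_max = 9
check: 9·(3+5) = 72 ✓

d=72 v_max=9 a_max=3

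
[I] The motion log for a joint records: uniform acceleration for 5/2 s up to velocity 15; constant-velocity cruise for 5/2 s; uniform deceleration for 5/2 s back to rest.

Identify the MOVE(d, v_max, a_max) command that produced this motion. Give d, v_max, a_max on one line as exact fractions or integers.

a_max = 15/(5/2) = 6
d_a = ½·15·5/2 = 75/4; d_c = 15·5/2 = 75/2
d = 2·75/4 + 75/2 = 75
t_c = 5/2 > 0 → v_max = v_peak = 15

d=75 v_max=15 a_max=6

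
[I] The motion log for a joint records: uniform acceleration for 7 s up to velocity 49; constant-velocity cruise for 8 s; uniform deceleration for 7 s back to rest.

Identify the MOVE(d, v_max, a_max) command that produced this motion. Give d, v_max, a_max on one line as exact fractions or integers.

a_max = 49/7 = 7
d_a = ½·49·7 = 343/2; d_c = 49·8 = 392
d = 2·343/2 + 392 = 735
t_c = 8 > 0 → v_max = v_peak = 49

d=735 v_max=49 a_max=7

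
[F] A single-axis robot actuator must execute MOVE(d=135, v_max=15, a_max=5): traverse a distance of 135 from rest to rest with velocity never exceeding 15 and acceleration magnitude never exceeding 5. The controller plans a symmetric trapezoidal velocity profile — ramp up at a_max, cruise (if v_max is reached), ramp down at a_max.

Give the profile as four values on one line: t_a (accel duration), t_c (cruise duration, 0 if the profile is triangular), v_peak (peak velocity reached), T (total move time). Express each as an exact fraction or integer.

vₘ²/aₘ = 15²/5 = 45
135 ≥ 45 → trapezoidal
t_a = 15/5 = 3; v_peak = 15
d_cruise = 135 − 45 = 90; t_c = 90/15 = 6
T = 2·3 + 6 = 12

t_a=3 t_c=6 v_peak=15 T=12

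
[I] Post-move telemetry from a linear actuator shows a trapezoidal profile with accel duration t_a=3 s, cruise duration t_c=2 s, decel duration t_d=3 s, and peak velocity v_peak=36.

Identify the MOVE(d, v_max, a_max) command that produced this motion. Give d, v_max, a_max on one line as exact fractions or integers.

a_max = 36/3 = 12
d_a = ½·36·3 = 54; d_c = 36·2 = 72
d = 2·54 + 72 = 180
t_c = 2 > 0 ⇒ limit active, v_max = 36

d=180 v_max=36 a_max=12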